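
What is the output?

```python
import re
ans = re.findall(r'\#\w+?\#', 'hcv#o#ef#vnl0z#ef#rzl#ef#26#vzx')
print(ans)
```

`findall` yields the raw match text (4 of them) because the pattern has no groups.

['#o#', '#vnl0z#', '#rzl#', '#26#']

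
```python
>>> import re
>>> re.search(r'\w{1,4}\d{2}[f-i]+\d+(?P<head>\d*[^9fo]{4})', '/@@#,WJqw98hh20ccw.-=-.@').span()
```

The match spans [5:19] → 'WJqw98hh20ccw.'.

(5, 19)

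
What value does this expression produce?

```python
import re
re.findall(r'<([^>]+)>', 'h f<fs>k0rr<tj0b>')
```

['fs', 'tj0b']

Matches: at [3:7] match '<fs>', group 1 = 'fs'; at [11:17] match '<tj0b>', group 1 = 'tj0b'.
One capturing group, so `findall` returns just the captured substring from each match — 2 in all.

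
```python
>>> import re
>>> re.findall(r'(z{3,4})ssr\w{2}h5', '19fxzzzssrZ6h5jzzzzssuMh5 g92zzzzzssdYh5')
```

['zzz']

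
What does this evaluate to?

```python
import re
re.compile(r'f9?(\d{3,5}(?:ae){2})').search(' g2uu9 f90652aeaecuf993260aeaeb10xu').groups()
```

('0652aeae',)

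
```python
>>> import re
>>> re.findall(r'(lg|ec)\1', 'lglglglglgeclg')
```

['lg', 'lg']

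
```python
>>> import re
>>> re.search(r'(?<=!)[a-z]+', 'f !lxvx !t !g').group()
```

Because the assertion is zero-width, the text it checks is not consumed and won't appear in the result.
The match spans [3:7] → 'lxvx'.

'lxvx'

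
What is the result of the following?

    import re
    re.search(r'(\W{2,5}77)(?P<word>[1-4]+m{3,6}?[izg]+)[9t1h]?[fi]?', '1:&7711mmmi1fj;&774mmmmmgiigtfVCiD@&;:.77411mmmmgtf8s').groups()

The match spans [1:13] → ':&7711mmmi1f'.
Captured: group 1 = ':&77', group 2 = '11mmmi'.

(':&77', '11mmmi')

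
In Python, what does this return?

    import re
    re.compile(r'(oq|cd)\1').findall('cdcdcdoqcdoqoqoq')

['cd', 'oq']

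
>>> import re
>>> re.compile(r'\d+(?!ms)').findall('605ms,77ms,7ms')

['60', '7']

The negative lookaround is zero-width — it rules out positions where the adjacent text would match, without consuming anything.
Walking the string: at [0:2] → '60'; at [6:7] → '7'.
Since nothing is captured, `findall` lists the 2 matched substrings directly.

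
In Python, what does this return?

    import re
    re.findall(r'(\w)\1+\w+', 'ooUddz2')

`\1` has to match the exact text group 1 already captured.
Because there's exactly one group, `findall` drops the full match and keeps group 1 from the one hit.

['o']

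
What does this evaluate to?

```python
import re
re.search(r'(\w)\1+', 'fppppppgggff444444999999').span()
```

`\1` has to match the exact text group 1 already captured.
The match spans [1:7] → 'pppppp'.

(1, 7)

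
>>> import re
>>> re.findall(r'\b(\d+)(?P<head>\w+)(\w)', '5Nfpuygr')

Multiple groups make `findall` return tuples — one 3-tuple for the one match.

[('5', 'Nfpuyg', 'r')]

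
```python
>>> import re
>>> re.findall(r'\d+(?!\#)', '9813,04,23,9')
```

['9813', '04', '23', '9']

Because the assertion is negative and zero-width, positions next to the forbidden text are skipped.
Scanning left to right: at [0:4] → '9813'; at [5:7] → '04'; at [8:10] → '23'; at [11:12] → '9'.
`findall` yields the raw match text (4 of them) because the pattern has no groups.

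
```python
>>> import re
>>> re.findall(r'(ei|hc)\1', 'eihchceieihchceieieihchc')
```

['hc', 'ei', 'hc', 'ei', 'hc']

After group 1 captures some text, `\1` only succeeds where that same text appears again.
Scanning left to right: at [2:6] match 'hchc', group 1 = 'hc'; at [6:10] match 'eiei', group 1 = 'ei'; at [10:14] match 'hchc', group 1 = 'hc'; at [14:18] match 'eiei', group 1 = 'ei'; at [20:24] match 'hchc', group 1 = 'hc'.
`findall` collects group 1 from each match (5 total).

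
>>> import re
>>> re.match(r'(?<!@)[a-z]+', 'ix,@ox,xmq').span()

`(?!…)`/`(?<!…)` only lets a position through if the neighbouring text does NOT match; no characters are consumed.
`match` is anchored at position 0; if the pattern doesn't fit there, it returns None.
The match spans [0:2] → 'ix'.

(0, 2)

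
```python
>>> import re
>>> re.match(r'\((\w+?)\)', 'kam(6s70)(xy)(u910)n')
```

`re.match` won't scan ahead — the pattern has to work from the very first character.
Here position 0 doesn't satisfy it, so the call returns None.

None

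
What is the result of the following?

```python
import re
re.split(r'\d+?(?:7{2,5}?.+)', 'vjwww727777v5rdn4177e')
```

['vjwww', '']

Each match becomes a cut point; 2 segments remain.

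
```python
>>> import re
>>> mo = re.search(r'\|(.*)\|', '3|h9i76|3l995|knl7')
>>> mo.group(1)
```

'h9i76|3l995'

The match spans [1:14] → '|h9i76|3l995|'.
Captured: group 1 = 'h9i76|3l995'.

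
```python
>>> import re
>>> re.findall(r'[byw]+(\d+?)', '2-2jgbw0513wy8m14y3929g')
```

Pattern: one or more of one of [byw]; then one or more of a digit (lazy) (captured).
Because there's exactly one group, `findall` drops the full match and keeps group 1 from each hit.

['0', '8', '3']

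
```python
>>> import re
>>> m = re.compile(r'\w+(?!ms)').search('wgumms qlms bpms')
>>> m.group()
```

'wgumms'

A negative assertion filters positions out without eating any characters.
`re.search` scans for the first position where the pattern succeeds.
The match spans [0:6] → 'wgumms'.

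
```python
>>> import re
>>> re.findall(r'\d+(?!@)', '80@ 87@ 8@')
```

['8', '8']

Because the assertion is negative and zero-width, positions next to the forbidden text are skipped.
Scanning left to right: at [0:1] → '8'; at [4:5] → '8'.
`findall` yields the raw match text (2 of them) because the pattern has no groups.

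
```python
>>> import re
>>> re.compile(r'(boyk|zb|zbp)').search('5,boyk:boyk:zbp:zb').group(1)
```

'boyk'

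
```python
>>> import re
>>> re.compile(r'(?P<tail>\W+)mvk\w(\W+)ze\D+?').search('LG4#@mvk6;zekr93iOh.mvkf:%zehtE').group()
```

Pattern: one or more of a non-word character (captured as 'tail'); then the literal 'mvk', then a word character; then one or more of a non-word character (captured); then the literal 'ze', then one or more of a non-digit (lazy).
Unlike `match`, `search` isn't anchored — it looks for the pattern anywhere in the string.
The match spans [3:13] → '#@mvk6;zek'.
Captured: group 1 = '#@', group 2 = ';'.

'#@mvk6;zek'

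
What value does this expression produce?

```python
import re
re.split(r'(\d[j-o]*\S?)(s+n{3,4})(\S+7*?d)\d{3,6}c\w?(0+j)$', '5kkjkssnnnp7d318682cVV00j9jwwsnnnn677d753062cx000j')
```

['', '5kkjks', 'snnn', 'p7d318682cVV00j9jwwsnnnn677d', '000j', '']

The pattern matches a digit, then zero or more of a character in [j-o], then optionally a non-whitespace character (captured); then one or more of a literal 's', then 3 to 4 of the literal 'n' (captured); then one or more of a non-whitespace character, then zero or more of a literal '7' (lazy), then the literal 'd' (captured); then 3 to 6 of a digit, then the literal 'c', then optionally a word character; then one or more of a literal '0', then the literal 'j' (captured); then anchored at the end.
Matches to split on: at [0:50] → '5kkjkssnnnp7d318682cVV00j9jwwsnnnn677d753062cx000j'.
Because the pattern has a capturing group, `split` also inserts each captured text between the pieces.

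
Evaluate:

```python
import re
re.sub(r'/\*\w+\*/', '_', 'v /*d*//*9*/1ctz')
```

'v __1ctz'

Each match is replaced by '_'.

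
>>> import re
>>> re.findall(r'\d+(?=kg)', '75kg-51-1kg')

Lookahead/lookbehind check context without consuming it, so the matched span excludes the asserted characters.
`findall` yields the raw match text (2 of them) because the pattern has no groups.

['75', '1']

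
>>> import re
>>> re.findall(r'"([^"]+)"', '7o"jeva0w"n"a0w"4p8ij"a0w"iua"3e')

Matches: at [2:10] match '"jeva0w"', group 1 = 'jeva0w'; at [11:16] match '"a0w"', group 1 = 'a0w'; at [21:26] match '"a0w"', group 1 = 'a0w'.
`findall` collects group 1 from each match (3 total).

['jeva0w', 'a0w', 'a0w']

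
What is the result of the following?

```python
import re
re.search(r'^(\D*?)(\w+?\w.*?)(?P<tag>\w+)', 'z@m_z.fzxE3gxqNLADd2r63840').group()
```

'z@m_z'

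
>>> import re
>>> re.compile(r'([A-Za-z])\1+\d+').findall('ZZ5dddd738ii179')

A backreference is literal: `\1` must see the identical characters the first group matched.
One capturing group, so `findall` returns just the captured substring from each match — 3 in all.

['Z', 'd', 'i']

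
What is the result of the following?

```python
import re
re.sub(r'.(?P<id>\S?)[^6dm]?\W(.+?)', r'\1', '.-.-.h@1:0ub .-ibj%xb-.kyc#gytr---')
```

A non-greedy quantifier consumes as few characters as it can — just enough that the remainder of the pattern still matches from where it stops; whatever follows it matches normally.
The replacement refers to a captured group, so each match is rewritten using its own captured text.

'-@bb-ct-'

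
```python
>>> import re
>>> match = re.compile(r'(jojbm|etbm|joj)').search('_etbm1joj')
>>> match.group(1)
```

`search` walks the string left to right and returns the first match it finds.
The match spans [1:5] → 'etbm'.
Captured: group 1 = 'etbm'.

'etbm'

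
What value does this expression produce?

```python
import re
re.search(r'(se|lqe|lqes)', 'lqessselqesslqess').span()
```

(0, 3)

Alternation tries branches left to right and keeps the first one that lets the overall match succeed at that position.
`re.search` tries every starting position until one works.
The match spans [0:3] → 'lqe'.
Captured: group 1 = 'lqe'.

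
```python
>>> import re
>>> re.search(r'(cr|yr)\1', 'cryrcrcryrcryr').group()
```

'crcr'

`\1` has to match the exact text group 1 already captured.
The match spans [4:8] → 'crcr'.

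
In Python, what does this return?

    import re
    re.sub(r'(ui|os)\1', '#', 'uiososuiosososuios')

The backreference `\1` re-matches whatever the first group consumed, character for character.
Every occurrence is swapped for '#'.

'ui#ui#osuios'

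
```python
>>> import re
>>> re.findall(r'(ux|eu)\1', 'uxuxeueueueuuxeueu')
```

`\1` has to match the exact text group 1 already captured.
Walking the string: at [0:4] match 'uxux', group 1 = 'ux'; at [4:8] match 'eueu', group 1 = 'eu'; at [8:12] match 'eueu', group 1 = 'eu'; at [14:18] match 'eueu', group 1 = 'eu'.
Because there's exactly one group, `findall` drops the full match and keeps group 1 from each hit.

['ux', 'eu', 'eu', 'eu']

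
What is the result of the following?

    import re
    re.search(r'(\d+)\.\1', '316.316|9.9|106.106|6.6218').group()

'316.316'

After group 1 captures some text, `\1` only succeeds where that same text appears again.
`re.search` tries every starting position until one works.
The match spans [0:7] → '316.316'.
Captured: group 1 = '316'.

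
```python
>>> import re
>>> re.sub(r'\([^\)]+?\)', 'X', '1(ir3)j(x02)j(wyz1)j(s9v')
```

`sub` substitutes 'X' at each match site.

'1XjXjXj(s9v'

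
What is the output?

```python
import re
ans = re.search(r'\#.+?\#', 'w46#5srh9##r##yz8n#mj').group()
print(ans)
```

Because the quantifier is non-greedy, it stops expanding at the earliest point where the rest of the pattern can succeed.
`search` walks the string left to right and returns the first match it finds.
The match spans [3:10] → '#5srh9#'.

#5srh9#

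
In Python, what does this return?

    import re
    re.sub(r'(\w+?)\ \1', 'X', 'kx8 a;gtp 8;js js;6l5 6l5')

After group 1 captures some text, `\1` only succeeds where that same text appears again.
Matches: at [12:17] → 'js js'; at [18:25] → '6l5 6l5'.
Every occurrence is swapped for 'X'.

'kx8 a;gtp 8;X;X'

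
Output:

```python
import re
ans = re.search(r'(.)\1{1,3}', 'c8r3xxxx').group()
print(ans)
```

xxxx

`\1` has to match the exact text group 1 already captured.
`re.search` tries every starting position until one works.
The match spans [4:8] → 'xxxx'.
Captured: group 1 = 'x'.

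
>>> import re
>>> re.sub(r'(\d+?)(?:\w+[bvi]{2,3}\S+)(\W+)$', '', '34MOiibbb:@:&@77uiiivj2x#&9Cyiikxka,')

Pattern: one or more of a digit (lazy) (captured); then one or more of a word character, then 2 to 3 of one of [bvi], then one or more of a non-whitespace character (non-capturing group); then one or more of a non-word character (captured); then anchored at the end.
Matches: at [0:36] → '34MOiibbb:@:&@77uiiivj2x#&9Cyiikxka,'.
`sub` substitutes '' at each match site.

''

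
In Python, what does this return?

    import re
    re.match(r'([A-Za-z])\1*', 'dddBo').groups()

The match spans [0:3] → 'ddd'.
Captured: group 1 = 'd'.

('d',)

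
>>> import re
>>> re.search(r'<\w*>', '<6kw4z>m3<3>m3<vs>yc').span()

`search` walks the string left to right and returns the first match it finds.
The match spans [0:7] → '<6kw4z>'.

(0, 7)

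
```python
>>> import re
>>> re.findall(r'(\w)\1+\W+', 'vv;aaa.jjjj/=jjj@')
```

`\1` has to match the exact text group 1 already captured.
One capturing group, so `findall` returns just the captured substring from each match — 4 in all.

['v', 'a', 'j', 'j']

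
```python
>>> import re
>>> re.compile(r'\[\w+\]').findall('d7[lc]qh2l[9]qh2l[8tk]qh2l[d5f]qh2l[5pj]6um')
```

['[lc]', '[9]', '[8tk]', '[d5f]', '[5pj]']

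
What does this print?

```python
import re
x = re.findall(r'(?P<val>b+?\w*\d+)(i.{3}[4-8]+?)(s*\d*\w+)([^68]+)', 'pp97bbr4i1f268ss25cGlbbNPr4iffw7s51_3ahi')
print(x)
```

This matches one or more of a literal 'b' (lazy), then zero or more of a word character, then one or more of a digit (captured as 'val'); then a literal 'i', then exactly 3 of any character, then one or more of a character in [4-8] (lazy) (captured); then zero or more of the literal 's', then zero or more of a digit, then one or more of a word character (captured); then one or more of any character except [68] (captured).
Walking the string: at [4:40] match 'bbr4i1f268ss25cGlbbNPr4iffw7s51_3ahi', groups = ('bbr4i1f268ss25cGlbbNPr4', 'iffw7', 's51_3ah', 'i').
`findall` packs the 4 group values into a tuple for every match.

[('bbr4i1f268ss25cGlbbNPr4', 'iffw7', 's51_3ah', 'i')]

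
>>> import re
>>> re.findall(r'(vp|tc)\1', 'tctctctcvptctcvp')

`\1` is not a pattern — it's the concrete string captured by group 1, re-applied verbatim.
One capturing group, so `findall` returns just the captured substring from each match — 3 in all.

['tc', 'tc', 'tc']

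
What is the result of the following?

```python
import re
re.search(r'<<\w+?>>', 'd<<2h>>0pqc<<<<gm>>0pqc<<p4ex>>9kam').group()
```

Unlike `match`, `search` isn't anchored — it looks for the pattern anywhere in the string.
The match spans [1:7] → '<<2h>>'.

'<<2h>>'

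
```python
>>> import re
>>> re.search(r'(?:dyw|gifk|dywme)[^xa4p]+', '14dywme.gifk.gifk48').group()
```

'dywme.gifk.gifk'

The match spans [2:17] → 'dywme.gifk.gifk'.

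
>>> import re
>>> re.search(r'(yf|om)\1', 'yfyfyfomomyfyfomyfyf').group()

A backreference is literal: `\1` must see the identical characters the first group matched.
`search` walks the string left to right and returns the first match it finds.
The match spans [0:4] → 'yfyf'.
Captured: group 1 = 'yf'.

'yfyf'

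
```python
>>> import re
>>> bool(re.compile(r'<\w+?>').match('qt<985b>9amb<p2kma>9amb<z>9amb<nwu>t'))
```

False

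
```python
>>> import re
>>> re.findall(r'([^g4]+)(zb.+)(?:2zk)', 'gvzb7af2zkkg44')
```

[('v', 'zb7af')]

The pattern matches one or more of any character except [g4] (captured); then the literal 'zb', then one or more of any character (captured); then the literal '2', then the literal 'zk' (non-capturing group).
Scanning left to right: at [1:10] match 'vzb7af2zk', groups = ('v', 'zb7af').
Multiple groups make `findall` return tuples — one 2-tuple for the one match.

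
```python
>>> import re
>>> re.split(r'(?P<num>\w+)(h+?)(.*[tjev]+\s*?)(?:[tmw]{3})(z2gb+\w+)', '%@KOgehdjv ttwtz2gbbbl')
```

['%@', 'KOge', 'h', 'djv t', 'z2gbbbl', '']

Because the pattern has a capturing group, `split` also inserts each captured text between the pieces.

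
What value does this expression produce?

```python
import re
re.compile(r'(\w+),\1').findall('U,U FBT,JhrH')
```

['U']

The backreference `\1` re-matches whatever the first group consumed, character for character.
Matches: at [0:3] match 'U,U', group 1 = 'U'.
`findall` collects group 1 from the one match (1 total).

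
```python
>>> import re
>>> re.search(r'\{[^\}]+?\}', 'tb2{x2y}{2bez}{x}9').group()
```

'{x2y}'

`search` walks the string left to right and returns the first match it finds.
The match spans [3:8] → '{x2y}'.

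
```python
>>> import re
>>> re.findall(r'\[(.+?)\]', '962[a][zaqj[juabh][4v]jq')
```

['a', 'zaqj[juabh', '4v']

Because the quantifier is non-greedy, it stops expanding at the earliest point where the rest of the pattern can succeed.
Matches: at [3:6] match '[a]', group 1 = 'a'; at [6:18] match '[zaqj[juabh]', group 1 = 'zaqj[juabh'; at [18:22] match '[4v]', group 1 = '4v'.
One capturing group, so `findall` returns just the captured substring from each match — 3 in all.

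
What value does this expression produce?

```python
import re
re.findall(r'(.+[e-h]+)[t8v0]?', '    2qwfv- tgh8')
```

['    2qwfv- tgh']

The pattern matches one or more of any character, then one or more of a character in [e-h] (captured); then optionally one of [t8v0].
Because there's exactly one group, `findall` drops the full match and keeps group 1 from the one hit.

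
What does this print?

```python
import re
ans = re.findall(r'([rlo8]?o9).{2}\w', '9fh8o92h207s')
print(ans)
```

['8o9']

The pattern matches optionally one of [rlo8], then the literal 'o9' (captured); then exactly 2 of any character, then a word character.
With a single group, `findall` returns only what that group captured — 1 item.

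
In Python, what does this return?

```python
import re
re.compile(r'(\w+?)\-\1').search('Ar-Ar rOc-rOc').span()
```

After group 1 captures some text, `\1` only succeeds where that same text appears again.
`re.search` scans for the first position where the pattern succeeds.
The match spans [0:5] → 'Ar-Ar'.
Captured: group 1 = 'Ar'.

(0, 5)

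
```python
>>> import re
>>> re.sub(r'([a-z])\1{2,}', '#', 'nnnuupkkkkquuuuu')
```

The backreference `\1` re-matches whatever the first group consumed, character for character.
Each match is replaced by '#'.

'#uup#q#'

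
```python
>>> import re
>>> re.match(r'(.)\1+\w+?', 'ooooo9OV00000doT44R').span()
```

`re.match` only tries the pattern at the start of the string.
The match spans [0:6] → 'ooooo9'.

(0, 6)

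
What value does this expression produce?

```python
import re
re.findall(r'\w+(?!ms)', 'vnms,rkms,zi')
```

A negative assertion filters positions out without eating any characters.
`findall` yields the raw match text (3 of them) because the pattern has no groups.

['vnms', 'rkms', 'zi']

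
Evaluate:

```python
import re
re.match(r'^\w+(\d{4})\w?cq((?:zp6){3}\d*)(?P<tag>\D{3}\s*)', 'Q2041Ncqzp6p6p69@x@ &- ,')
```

None

This matches anchored at the start of the string; then one or more of a word character; then exactly 4 of a digit (captured); then optionally a word character, then the literal 'cq'; then the literal 'zp6' repeated 3 times, then zero or more of a digit (captured); then exactly 3 of a non-digit, then zero or more of whitespace (captured as 'tag').
`match` is anchored at position 0; if the pattern doesn't fit there, it returns None.
Here the pattern fails at index 0, so the call returns None.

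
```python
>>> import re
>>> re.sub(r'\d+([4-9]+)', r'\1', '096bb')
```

Each match is replaced using the text its own group 1 captured.

'6bb'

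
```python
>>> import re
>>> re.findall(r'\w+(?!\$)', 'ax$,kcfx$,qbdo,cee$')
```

['a', 'kcf', 'qbdo', 'ce']

`(?!…)`/`(?<!…)` only lets a position through if the neighbouring text does NOT match; no characters are consumed.
Matches: at [0:1] → 'a'; at [4:7] → 'kcf'; at [10:14] → 'qbdo'; at [15:17] → 'ce'.
Since nothing is captured, `findall` lists the 4 matched substrings directly.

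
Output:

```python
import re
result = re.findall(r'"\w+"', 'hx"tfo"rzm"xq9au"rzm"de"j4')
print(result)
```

['"tfo"', '"xq9au"', '"de"']

Scanning left to right: at [2:7] → '"tfo"'; at [10:17] → '"xq9au"'; at [20:24] → '"de"'.
`findall` yields the raw match text (3 of them) because the pattern has no groups.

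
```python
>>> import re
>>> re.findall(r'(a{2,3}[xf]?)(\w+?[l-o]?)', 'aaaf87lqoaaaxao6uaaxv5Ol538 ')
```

This matches 2 to 3 of a literal 'a', then optionally one of [xf] (captured); then one or more of a word character (lazy), then optionally a character in [l-o] (captured).
Lazy quantifiers expand one character at a time until the remainder of the pattern can match.
Matches: at [0:5] match 'aaaf8', groups = ('aaaf', '8'); at [9:15] match 'aaaxao', groups = ('aaax', 'ao'); at [17:21] match 'aaxv', groups = ('aax', 'v').
Multiple groups make `findall` return tuples — one 2-tuple for each match.

[('aaaf', '8'), ('aaax', 'ao'), ('aax', 'v')]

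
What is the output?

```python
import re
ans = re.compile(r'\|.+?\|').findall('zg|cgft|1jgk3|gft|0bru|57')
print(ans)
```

A non-greedy quantifier consumes as few characters as it can — just enough that the remainder of the pattern still matches from where it stops; whatever follows it matches normally.
Scanning left to right: at [2:8] → '|cgft|'; at [13:18] → '|gft|'.
`findall` yields the raw match text (2 of them) because the pattern has no groups.

['|cgft|', '|gft|']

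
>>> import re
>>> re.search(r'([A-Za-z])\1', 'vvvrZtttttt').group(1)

After group 1 captures some text, `\1` only succeeds where that same text appears again.
`re.search` tries every starting position until one works.
The match spans [0:2] → 'vv'.
Captured: group 1 = 'v'.

'v'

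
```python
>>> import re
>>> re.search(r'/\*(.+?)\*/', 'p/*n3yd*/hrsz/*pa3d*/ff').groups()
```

`re.search` tries every starting position until one works.
The match spans [1:9] → '/*n3yd*/'.
Captured: group 1 = 'n3yd'.

('n3yd',)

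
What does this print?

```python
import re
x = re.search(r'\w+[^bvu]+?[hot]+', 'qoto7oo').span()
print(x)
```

Pattern: one or more of a word character, then one or more of any character except [bvu] (lazy); then one or more of one of [hot].
`re.search` scans for the first position where the pattern succeeds.
The match spans [0:7] → 'qoto7oo'.

(0, 7)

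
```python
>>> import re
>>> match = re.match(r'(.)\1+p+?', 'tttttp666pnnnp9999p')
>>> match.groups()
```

`\1` has to match the exact text group 1 already captured.
`re.match` won't scan ahead — the pattern has to work from the very first character.
The match spans [0:6] → 'tttttp'.
Captured: group 1 = 't'.

('t',)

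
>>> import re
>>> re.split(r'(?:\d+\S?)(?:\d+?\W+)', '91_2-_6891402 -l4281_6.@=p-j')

The pattern matches one or more of a digit, then optionally a non-whitespace character (non-capturing group); then one or more of a digit (lazy), then one or more of a non-word character (non-capturing group).
Matches to split on: at [0:5] → '91_2-'; at [6:15] → '6891402 -'; at [16:25] → '4281_6.@='.
Each match becomes a cut point; 4 segments remain.

['', '_', 'l', 'p-j']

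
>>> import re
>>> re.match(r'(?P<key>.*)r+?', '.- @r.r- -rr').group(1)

'.- @r.r- -r'

The match spans [0:12] → '.- @r.r- -rr'.
Captured: group 1 = '.- @r.r- -r'.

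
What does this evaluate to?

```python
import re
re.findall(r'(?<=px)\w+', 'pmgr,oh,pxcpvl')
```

Because the assertion is zero-width, the text it checks is not consumed and won't appear in the result.
Scanning left to right: at [10:14] → 'cpvl'.
With no groups in the pattern, `findall` gives back each whole match — 1 here.

['cpvl']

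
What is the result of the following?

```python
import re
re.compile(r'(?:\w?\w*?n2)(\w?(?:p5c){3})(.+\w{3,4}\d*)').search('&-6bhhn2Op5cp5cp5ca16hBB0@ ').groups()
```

('Op5cp5cp5c', 'a16hBB0')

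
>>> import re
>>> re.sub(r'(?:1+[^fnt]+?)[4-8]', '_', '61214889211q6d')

'6_8892_d'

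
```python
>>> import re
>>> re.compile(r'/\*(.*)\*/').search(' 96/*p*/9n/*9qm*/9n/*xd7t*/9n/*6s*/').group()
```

'/*p*/9n/*9qm*/9n/*xd7t*/9n/*6s*/'

The match spans [3:35] → '/*p*/9n/*9qm*/9n/*xd7t*/9n/*6s*/'.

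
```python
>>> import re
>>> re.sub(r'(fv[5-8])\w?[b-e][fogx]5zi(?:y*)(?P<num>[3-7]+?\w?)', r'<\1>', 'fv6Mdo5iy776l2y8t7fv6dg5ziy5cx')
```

'fv6Mdo5iy776l2y8t7<fv6>x'

`\1` in the replacement pulls in group 1's text for each match.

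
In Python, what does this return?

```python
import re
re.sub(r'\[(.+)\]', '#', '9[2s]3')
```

Matches: at [1:5] → '[2s]'.
Every occurrence is swapped for '#'.

'9#3'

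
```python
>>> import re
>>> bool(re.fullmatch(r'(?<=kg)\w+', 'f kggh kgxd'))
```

False

Lookahead/lookbehind check context without consuming it, so the matched span excludes the asserted characters.
`re.fullmatch` is like wrapping the pattern in `^…$` (in single-line mode).
Here the string isn't matched end-to-end, so the call returns None, and `bool(None)` is False.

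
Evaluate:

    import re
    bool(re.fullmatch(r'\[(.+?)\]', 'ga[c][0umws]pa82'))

False

`re.fullmatch` is like wrapping the pattern in `^…$` (in single-line mode).
Here the string isn't matched end-to-end, so the call returns None, and `bool(None)` is False.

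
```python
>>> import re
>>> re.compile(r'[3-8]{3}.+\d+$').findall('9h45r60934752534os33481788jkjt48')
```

['34752534os33481788jkjt48']

This matches exactly 3 of a character in [3-8], then one or more of any character; then one or more of a digit; then anchored at the end.
Matches: at [8:32] → '34752534os33481788jkjt48'.
With no groups in the pattern, `findall` gives back each whole match — 1 here.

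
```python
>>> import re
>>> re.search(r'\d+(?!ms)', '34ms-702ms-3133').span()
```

(0, 1)

The negative lookaround is zero-width — it rules out positions where the adjacent text would match, without consuming anything.
The match spans [0:1] → '3'.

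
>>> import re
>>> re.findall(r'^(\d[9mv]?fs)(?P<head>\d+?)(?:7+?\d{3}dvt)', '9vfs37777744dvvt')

[]

The pattern matches anchored at the start of the string; then a digit, then optionally one of [9mv], then the literal 'fs' (captured); then one or more of a digit (lazy) (captured as 'head'); then one or more of a literal '7' (lazy), then exactly 3 of a digit, then the literal 'dvt' (non-capturing group).
With 2 capturing groups, `findall` returns a 2-tuple per match.
Nothing in the string satisfies the pattern, so the list is empty.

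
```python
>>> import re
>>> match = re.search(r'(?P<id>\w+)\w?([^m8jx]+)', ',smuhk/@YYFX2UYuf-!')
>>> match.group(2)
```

'/@YYFX2UYuf-!'

This matches one or more of a word character (captured as 'id'); then optionally a word character; then one or more of any character except [m8jx] (captured).
Unlike `match`, `search` isn't anchored — it looks for the pattern anywhere in the string.
The match spans [1:19] → 'smuhk/@YYFX2UYuf-!'.
Captured: group 1 = 'smuhk', group 2 = '/@YYFX2UYuf-!'.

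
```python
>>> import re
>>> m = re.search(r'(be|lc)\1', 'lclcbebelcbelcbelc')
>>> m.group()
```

'lclc'

`\1` is not a pattern — it's the concrete string captured by group 1, re-applied verbatim.
`re.search` scans for the first position where the pattern succeeds.
The match spans [0:4] → 'lclc'.
Captured: group 1 = 'lc'.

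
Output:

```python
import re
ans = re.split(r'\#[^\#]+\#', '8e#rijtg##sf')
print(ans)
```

['8e', '#sf']

Matches to split on: at [2:9] → '#rijtg#'.
Each match becomes a cut point; 2 segments remain.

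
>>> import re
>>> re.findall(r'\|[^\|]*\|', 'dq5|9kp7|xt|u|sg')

['|9kp7|', '|u|']

Scanning left to right: at [3:9] → '|9kp7|'; at [11:14] → '|u|'.
Since nothing is captured, `findall` lists the 2 matched substrings directly.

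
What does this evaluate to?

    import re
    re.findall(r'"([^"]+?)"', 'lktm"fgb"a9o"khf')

Matches: at [4:9] match '"fgb"', group 1 = 'fgb'.
With a single group, `findall` returns only what that group captured — 1 item.

['fgb']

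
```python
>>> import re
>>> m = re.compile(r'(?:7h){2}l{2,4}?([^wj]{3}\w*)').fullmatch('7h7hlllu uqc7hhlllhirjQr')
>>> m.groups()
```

Pattern: the literal '7h' repeated 2 times, then 2 to 4 of a literal 'l' (lazy); then exactly 3 of any character except [wj], then zero or more of a word character (captured).
Because the quantifier is non-greedy, it stops expanding at the earliest point where the rest of the pattern can succeed.
For `fullmatch`, every character of the input must be accounted for by the pattern.
The match spans [0:24] → '7h7hlllu uqc7hhlllhirjQr'.
Captured: group 1 = 'lu uqc7hhlllhirjQr'.

('lu uqc7hhlllhirjQr',)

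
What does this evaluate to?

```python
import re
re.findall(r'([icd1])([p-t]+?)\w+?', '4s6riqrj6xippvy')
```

[('i', 'q'), ('i', 'p')]

Because the quantifier is non-greedy, it stops expanding at the earliest point where the rest of the pattern can succeed.
Multiple groups make `findall` return tuples — one 2-tuple for each match.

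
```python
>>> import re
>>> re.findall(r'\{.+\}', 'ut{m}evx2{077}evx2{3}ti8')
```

['{m}evx2{077}evx2{3}']

`findall` yields the raw match text (1 of them) because the pattern has no groups.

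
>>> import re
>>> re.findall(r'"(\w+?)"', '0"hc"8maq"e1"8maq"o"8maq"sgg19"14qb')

['hc', 'e1', 'o', 'sgg19']

Walking the string: at [1:5] match '"hc"', group 1 = 'hc'; at [9:13] match '"e1"', group 1 = 'e1'; at [17:20] match '"o"', group 1 = 'o'; at [24:31] match '"sgg19"', group 1 = 'sgg19'.
Because there's exactly one group, `findall` drops the full match and keeps group 1 from each hit.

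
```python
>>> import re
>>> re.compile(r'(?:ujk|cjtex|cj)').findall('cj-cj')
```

Scanning left to right: at [0:2] → 'cj'; at [3:5] → 'cj'.
Since nothing is captured, `findall` lists the 2 matched substrings directly.

['cj', 'cj']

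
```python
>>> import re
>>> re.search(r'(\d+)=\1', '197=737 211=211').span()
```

`\1` has to match the exact text group 1 already captured.
`re.search` scans for the first position where the pattern succeeds.
The match spans [2:5] → '7=7'.
Captured: group 1 = '7'.

(2, 5)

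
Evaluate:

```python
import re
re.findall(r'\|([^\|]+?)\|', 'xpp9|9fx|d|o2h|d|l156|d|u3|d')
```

['9fx', 'o2h', 'l156', 'u3']

Scanning left to right: at [4:9] match '|9fx|', group 1 = '9fx'; at [10:15] match '|o2h|', group 1 = 'o2h'; at [16:22] match '|l156|', group 1 = 'l156'; at [23:27] match '|u3|', group 1 = 'u3'.
With a single group, `findall` returns only what that group captured — 4 items.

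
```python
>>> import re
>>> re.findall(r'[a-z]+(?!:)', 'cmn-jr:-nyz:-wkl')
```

['cmn', 'j', 'ny', 'wkl']

The negative lookahead/lookbehind blocks any match where the forbidden context is present.
Matches: at [0:3] → 'cmn'; at [4:5] → 'j'; at [8:10] → 'ny'; at [13:16] → 'wkl'.
`findall` yields the raw match text (4 of them) because the pattern has no groups.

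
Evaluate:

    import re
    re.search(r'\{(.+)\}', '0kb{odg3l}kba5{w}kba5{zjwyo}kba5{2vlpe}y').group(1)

The match spans [3:39] → '{odg3l}kba5{w}kba5{zjwyo}kba5{2vlpe}'.
Captured: group 1 = 'odg3l}kba5{w}kba5{zjwyo}kba5{2vlpe'.

'odg3l}kba5{w}kba5{zjwyo}kba5{2vlpe'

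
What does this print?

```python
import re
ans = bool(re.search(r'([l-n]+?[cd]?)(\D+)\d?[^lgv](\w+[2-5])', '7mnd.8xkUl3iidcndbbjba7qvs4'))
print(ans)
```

True

The pattern matches one or more of a character in [l-n] (lazy), then optionally one of [cd] (captured); then one or more of a non-digit (captured); then optionally a digit, then any character except [lgv]; then one or more of a word character, then a character in [2-5] (captured).
Unlike `match`, `search` isn't anchored — it looks for the pattern anywhere in the string.
The match spans [1:27] → 'mnd.8xkUl3iidcndbbjba7qvs4'.
Captured: group 1 = 'm', group 2 = 'nd.', group 3 = 'kUl3iidcndbbjba7qvs4'.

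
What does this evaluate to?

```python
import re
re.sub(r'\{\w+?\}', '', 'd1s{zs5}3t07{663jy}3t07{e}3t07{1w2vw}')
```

Each match is replaced by ''.

'd1s3t073t073t07'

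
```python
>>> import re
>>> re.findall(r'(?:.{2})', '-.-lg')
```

['-.', '-l']

Pattern: exactly 2 of any character (non-capturing group).
Matches: at [0:2] → '-.'; at [2:4] → '-l'.
With no groups in the pattern, `findall` gives back each whole match — 2 here.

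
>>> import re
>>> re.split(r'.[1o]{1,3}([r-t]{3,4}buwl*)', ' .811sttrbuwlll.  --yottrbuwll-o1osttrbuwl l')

[' .', 'sttrbuwlll', '.  --', 'ttrbuwll', '', 'sttrbuwl', ' l']

This matches any character, then 1 to 3 of one of [1o]; then 3 to 4 of a character in [r-t], then the literal 'buw', then zero or more of a literal 'l' (captured).
Matches to split on: at [2:15] → '811sttrbuwlll'; at [20:30] → 'yottrbuwll'; at [30:42] → '-o1osttrbuwl'.
Because the pattern has a capturing group, `split` also inserts each captured text between the pieces.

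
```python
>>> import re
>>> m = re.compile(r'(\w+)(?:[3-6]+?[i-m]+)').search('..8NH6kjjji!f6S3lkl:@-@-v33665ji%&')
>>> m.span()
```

(2, 11)

This matches one or more of a word character (captured); then one or more of a character in [3-6] (lazy), then one or more of a character in [i-m] (non-capturing group).
`re.search` scans for the first position where the pattern succeeds.
The match spans [2:11] → '8NH6kjjji'.
Captured: group 1 = '8NH'.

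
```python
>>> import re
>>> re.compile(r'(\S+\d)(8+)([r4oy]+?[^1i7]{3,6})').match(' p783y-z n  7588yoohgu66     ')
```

None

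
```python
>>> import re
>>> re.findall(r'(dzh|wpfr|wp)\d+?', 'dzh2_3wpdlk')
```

['dzh']

Because there's exactly one group, `findall` drops the full match and keeps group 1 from the one hit.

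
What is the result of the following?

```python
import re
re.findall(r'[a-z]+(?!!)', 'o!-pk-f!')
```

A negative assertion filters positions out without eating any characters.
`findall` yields the raw match text (1 of them) because the pattern has no groups.

['pk']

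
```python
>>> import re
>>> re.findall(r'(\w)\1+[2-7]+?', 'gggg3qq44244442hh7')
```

`\1` has to match the exact text group 1 already captured.
Because there's exactly one group, `findall` drops the full match and keeps group 1 from each hit.

['g', 'q', '4', 'h']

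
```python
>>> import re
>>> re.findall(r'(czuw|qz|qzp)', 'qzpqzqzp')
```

['qz', 'qz', 'qz']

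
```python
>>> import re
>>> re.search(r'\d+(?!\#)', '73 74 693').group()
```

'73'

Because the assertion is negative and zero-width, positions next to the forbidden text are skipped.
Unlike `match`, `search` isn't anchored — it looks for the pattern anywhere in the string.
The match spans [0:2] → '73'.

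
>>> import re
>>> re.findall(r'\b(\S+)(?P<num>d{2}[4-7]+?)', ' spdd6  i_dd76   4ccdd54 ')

[('sp', 'dd6'), ('i_', 'dd7'), ('4cc', 'dd5')]

This matches a word boundary (`\b`, zero-width); then one or more of a non-whitespace character (captured); then exactly 2 of the literal 'd', then one or more of a character in [4-7] (lazy) (captured as 'num').
2 groups means each result is a tuple of 2 captured strings — 3 here.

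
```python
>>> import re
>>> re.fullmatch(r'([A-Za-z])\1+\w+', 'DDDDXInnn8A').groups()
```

('D',)

A backreference is literal: `\1` must see the identical characters the first group matched.
For `fullmatch`, every character of the input must be accounted for by the pattern.
The match spans [0:11] → 'DDDDXInnn8A'.
Captured: group 1 = 'D'.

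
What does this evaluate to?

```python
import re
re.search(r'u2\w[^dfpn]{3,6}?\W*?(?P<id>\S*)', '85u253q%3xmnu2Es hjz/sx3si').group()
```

Pattern: the literal 'u2', then a word character; then 3 to 6 of any character except [dfpn] (lazy), then zero or more of a non-word character (lazy); then zero or more of a non-whitespace character (captured as 'id').
The match spans [2:16] → 'u253q%3xmnu2Es'.

'u253q%3xmnu2Es'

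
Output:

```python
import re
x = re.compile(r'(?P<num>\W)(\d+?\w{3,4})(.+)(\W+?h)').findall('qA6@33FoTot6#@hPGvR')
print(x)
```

This matches a non-word character (captured as 'num'); then one or more of a digit (lazy), then 3 to 4 of a word character (captured); then one or more of any character (captured); then one or more of a non-word character (lazy), then the literal 'h' (captured).
A non-greedy quantifier consumes as few characters as it can — just enough that the remainder of the pattern still matches from where it stops; whatever follows it matches normally.
Scanning left to right: at [3:15] match '@33FoTot6#@h', groups = ('@', '33FoT', 'ot6#', '@h').
With 4 capturing groups, `findall` returns a 4-tuple per match.

[('@', '33FoT', 'ot6#', '@h')]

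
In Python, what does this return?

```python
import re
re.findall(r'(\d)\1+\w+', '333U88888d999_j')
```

A backreference is literal: `\1` must see the identical characters the first group matched.
`findall` collects group 1 from the one match (1 total).

['3']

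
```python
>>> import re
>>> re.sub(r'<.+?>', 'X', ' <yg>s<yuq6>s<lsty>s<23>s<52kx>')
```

A non-greedy quantifier consumes as few characters as it can — just enough that the remainder of the pattern still matches from where it stops; whatever follows it matches normally.
Matches: at [1:5] → '<yg>'; at [6:12] → '<yuq6>'; at [13:19] → '<lsty>'; at [20:24] → '<23>'; at [25:31] → '<52kx>'.
`sub` substitutes 'X' at each match site.

' XsXsXsXsX'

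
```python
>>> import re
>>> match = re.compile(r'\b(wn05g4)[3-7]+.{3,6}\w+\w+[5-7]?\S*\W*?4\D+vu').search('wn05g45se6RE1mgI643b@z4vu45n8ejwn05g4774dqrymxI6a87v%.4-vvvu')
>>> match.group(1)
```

Pattern: a word boundary (`\b`, zero-width); then the literal 'wn0', then the literal '5g4' (captured); then one or more of a character in [3-7], then 3 to 6 of any character; then one or more of a word character; then one or more of a word character, then optionally a character in [5-7]; then zero or more of a non-whitespace character, then zero or more of a non-word character (lazy), then the literal '4'; then one or more of a non-digit, then a literal 'v', then a literal 'u'.
Unlike `match`, `search` isn't anchored — it looks for the pattern anywhere in the string.
The match spans [0:60] → 'wn05g45se6RE1mgI643b@z4vu45n8ejwn05g4774dqrymxI6a87v%.4-vvvu'.
Captured: group 1 = 'wn05g4'.

'wn05g4'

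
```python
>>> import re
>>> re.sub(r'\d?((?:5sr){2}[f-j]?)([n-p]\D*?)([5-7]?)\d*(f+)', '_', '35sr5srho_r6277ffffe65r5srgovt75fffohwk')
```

'_e65r5srgovt75fffohwk'

`sub` substitutes '_' at each match site.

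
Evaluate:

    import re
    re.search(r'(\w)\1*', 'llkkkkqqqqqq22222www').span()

(0, 2)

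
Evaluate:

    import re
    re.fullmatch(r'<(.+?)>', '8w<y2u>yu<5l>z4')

`re.fullmatch` is like wrapping the pattern in `^…$` (in single-line mode).
Here there's no way to consume every character, so the call returns None.

None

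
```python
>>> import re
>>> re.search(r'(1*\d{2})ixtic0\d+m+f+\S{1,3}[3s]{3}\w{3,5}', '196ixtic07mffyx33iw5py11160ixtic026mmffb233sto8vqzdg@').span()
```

(22, 49)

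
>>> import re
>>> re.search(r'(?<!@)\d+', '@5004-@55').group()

'004'

Because the assertion is negative and zero-width, positions next to the forbidden text are skipped.
`re.search` tries every starting position until one works.
The match spans [2:5] → '004'.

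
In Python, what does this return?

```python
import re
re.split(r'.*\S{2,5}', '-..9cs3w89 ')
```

['', ' ']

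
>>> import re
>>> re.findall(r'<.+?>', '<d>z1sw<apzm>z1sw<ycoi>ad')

No capturing groups, so `findall` returns the 3 full match strings.

['<d>', '<apzm>', '<ycoi>']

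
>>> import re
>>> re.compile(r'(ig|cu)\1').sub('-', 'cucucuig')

'-cuig'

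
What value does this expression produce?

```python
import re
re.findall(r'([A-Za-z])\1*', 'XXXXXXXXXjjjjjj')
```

['X', 'j']

`\1` is not a pattern — it's the concrete string captured by group 1, re-applied verbatim.
With a single group, `findall` returns only what that group captured — 2 items.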